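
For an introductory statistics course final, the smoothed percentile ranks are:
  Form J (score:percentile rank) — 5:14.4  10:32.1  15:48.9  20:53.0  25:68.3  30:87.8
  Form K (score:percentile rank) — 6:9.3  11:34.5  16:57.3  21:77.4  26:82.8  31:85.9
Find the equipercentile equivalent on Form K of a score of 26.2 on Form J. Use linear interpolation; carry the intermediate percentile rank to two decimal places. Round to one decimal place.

19.9

PR of 26.2 on Form J: 68.3 + (26.2 − 25)/(30 − 25) × (87.8 − 68.3) = 72.98
On Form K, PR 72.98 falls between score 16 (PR 57.3) and 21 (PR 77.4).
Interpolate: 16 + (72.98 − 57.3)/(77.4 − 57.3) × (21 − 16) = 19.9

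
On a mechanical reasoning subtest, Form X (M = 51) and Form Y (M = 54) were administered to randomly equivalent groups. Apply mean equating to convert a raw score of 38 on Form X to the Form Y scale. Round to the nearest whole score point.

Mean equating: y = x + (M_Y − M_X) = 38 + (54 − 51) = 41

41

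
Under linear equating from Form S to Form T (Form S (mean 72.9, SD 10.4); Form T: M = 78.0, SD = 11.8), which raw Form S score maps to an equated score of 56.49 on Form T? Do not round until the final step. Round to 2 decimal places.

Invert y = (SD_Y/SD_X)(x − M_X) + M_Y:
x = (SD_X/SD_Y)(y − M_Y) + M_X = (10.4/11.8)(56.49 − 78.0) + 72.9
x = 0.881356 × -21.510 + 72.9 = 53.94

53.94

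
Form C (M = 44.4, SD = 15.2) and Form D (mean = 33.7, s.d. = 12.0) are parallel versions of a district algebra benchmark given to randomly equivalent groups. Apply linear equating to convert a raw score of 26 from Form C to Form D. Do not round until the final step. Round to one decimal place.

19.2

Linear equating: y = (SD_Y/SD_X)(x − M_X) + M_Y
y = (12.0/15.2)(26 − 44.4) + 33.7
y = 0.789474 × -18.4 + 33.7 = -14.5263 + 33.7 = 19.2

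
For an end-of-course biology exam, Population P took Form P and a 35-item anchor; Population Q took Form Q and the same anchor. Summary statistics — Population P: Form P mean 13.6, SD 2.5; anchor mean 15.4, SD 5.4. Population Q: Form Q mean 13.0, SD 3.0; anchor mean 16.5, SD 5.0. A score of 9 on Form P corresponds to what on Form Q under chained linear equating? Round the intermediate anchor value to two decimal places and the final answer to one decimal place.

Form P → anchor (Population P): v = (5.4/2.5)(9 − 13.6) + 15.4 = 5.46
anchor → Form Q (Population Q): y = (3.0/5.0)(5.46 − 16.5) + 13.0 = 6.4

6.4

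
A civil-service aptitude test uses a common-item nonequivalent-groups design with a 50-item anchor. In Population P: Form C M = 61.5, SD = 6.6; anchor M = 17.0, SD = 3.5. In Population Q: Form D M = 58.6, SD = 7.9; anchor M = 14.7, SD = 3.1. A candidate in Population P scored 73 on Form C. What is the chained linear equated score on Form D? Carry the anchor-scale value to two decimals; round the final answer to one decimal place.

80.0

Form C → anchor (Population P): v = (3.5/6.6)(73 − 61.5) + 17.0 = 23.10
anchor → Form D (Population Q): y = (7.9/3.1)(23.10 − 14.7) + 58.6 = 80.0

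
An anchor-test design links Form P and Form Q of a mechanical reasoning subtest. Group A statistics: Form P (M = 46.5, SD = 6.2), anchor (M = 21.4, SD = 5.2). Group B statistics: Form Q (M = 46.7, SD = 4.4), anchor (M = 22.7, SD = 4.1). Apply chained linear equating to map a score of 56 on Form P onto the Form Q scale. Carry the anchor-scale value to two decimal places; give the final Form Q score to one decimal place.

53.9

Form P → anchor (Group A): v = (5.2/6.2)(56 − 46.5) + 21.4 = 29.37
anchor → Form Q (Group B): y = (4.4/4.1)(29.37 − 22.7) + 46.7 = 53.9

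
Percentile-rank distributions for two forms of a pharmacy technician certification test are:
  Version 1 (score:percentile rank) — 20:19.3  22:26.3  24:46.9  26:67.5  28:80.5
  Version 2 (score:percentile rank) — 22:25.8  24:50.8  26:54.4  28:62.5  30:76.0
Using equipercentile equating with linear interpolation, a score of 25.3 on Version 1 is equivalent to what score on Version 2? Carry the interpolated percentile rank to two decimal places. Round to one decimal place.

PR of 25.3 on Version 1: 46.9 + (25.3 − 24)/(26 − 24) × (67.5 − 46.9) = 60.29
On Version 2, PR 60.29 falls between score 26 (PR 54.4) and 28 (PR 62.5).
Interpolate: 26 + (60.29 − 54.4)/(62.5 − 54.4) × (28 − 26) = 27.5

27.5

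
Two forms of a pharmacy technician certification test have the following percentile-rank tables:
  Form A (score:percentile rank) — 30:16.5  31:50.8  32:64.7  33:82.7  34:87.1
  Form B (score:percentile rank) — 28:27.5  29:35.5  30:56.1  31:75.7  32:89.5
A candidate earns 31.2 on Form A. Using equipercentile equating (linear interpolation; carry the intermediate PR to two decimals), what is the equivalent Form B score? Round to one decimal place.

29.9

PR of 31.2 on Form A: 50.8 + (31.2 − 31)/(32 − 31) × (64.7 − 50.8) = 53.58
On Form B, PR 53.58 falls between score 29 (PR 35.5) and 30 (PR 56.1).
Interpolate: 29 + (53.58 − 35.5)/(56.1 − 35.5) × (30 − 29) = 29.9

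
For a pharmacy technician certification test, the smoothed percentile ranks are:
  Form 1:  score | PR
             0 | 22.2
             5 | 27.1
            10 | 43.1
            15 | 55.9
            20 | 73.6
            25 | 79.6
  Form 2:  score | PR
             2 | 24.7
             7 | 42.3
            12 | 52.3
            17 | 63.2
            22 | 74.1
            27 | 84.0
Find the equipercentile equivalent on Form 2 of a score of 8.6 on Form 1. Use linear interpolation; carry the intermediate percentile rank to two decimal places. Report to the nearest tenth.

6.0

PR of 8.6 on Form 1: 27.1 + (8.6 − 5)/(10 − 5) × (43.1 − 27.1) = 38.62
On Form 2, PR 38.62 falls between score 2 (PR 24.7) and 7 (PR 42.3).
Interpolate: 2 + (38.62 − 24.7)/(42.3 − 24.7) × (7 − 2) = 6.0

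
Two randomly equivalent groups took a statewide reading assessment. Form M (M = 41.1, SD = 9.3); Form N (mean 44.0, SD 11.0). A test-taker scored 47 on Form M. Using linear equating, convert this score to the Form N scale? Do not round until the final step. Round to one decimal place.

51.0

Linear equating: y = (SD_Y/SD_X)(x − M_X) + M_Y
y = (11.0/9.3)(47 − 41.1) + 44.0
y = 1.182796 × 5.9 + 44.0 = 6.9785 + 44.0 = 51.0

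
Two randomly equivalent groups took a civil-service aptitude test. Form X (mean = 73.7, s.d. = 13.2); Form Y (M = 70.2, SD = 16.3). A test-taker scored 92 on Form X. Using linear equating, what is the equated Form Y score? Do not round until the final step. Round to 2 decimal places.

Linear equating: y = (SD_Y/SD_X)(x − M_X) + M_Y
y = (16.3/13.2)(92 − 73.7) + 70.2
y = 1.234848 × 18.3 + 70.2 = 22.5977 + 70.2 = 92.80

92.80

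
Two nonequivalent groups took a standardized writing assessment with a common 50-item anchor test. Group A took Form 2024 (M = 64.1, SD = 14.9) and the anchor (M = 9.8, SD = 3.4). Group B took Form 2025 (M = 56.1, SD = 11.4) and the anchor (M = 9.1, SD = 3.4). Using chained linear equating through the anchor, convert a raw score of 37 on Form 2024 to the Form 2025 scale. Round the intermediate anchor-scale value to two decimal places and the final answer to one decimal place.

Form 2024 → anchor (Group A): v = (3.4/14.9)(37 − 64.1) + 9.8 = 3.62
anchor → Form 2025 (Group B): y = (11.4/3.4)(3.62 − 9.1) + 56.1 = 37.7

37.7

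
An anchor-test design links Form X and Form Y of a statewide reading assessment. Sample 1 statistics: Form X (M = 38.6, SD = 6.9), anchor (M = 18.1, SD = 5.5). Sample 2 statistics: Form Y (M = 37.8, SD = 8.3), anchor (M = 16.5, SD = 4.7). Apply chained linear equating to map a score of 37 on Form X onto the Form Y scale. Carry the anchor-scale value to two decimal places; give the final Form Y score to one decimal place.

Form X → anchor (Sample 1): v = (5.5/6.9)(37 − 38.6) + 18.1 = 16.82
anchor → Form Y (Sample 2): y = (8.3/4.7)(16.82 − 16.5) + 37.8 = 38.4

38.4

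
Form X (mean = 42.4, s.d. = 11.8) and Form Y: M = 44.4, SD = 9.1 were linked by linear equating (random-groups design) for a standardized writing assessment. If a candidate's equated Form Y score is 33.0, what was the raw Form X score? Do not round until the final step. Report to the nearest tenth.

27.6

Invert y = (SD_Y/SD_X)(x − M_X) + M_Y:
x = (SD_X/SD_Y)(y − M_Y) + M_X = (11.8/9.1)(33.0 − 44.4) + 42.4
x = 1.296703 × -11.400 + 42.4 = 27.6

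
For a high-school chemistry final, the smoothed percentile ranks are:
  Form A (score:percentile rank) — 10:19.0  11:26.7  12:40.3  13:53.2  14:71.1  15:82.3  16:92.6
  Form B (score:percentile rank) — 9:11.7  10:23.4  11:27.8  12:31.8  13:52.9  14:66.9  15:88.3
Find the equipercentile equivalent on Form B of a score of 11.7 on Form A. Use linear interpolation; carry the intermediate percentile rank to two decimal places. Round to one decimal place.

PR of 11.7 on Form A: 26.7 + (11.7 − 11)/(12 − 11) × (40.3 − 26.7) = 36.22
On Form B, PR 36.22 falls between score 12 (PR 31.8) and 13 (PR 52.9).
Interpolate: 12 + (36.22 − 31.8)/(52.9 − 31.8) × (13 − 12) = 12.2

12.2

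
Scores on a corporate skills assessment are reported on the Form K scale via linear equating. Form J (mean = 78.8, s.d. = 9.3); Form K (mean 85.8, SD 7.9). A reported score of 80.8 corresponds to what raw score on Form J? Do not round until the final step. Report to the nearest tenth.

72.9

Invert y = (SD_Y/SD_X)(x − M_X) + M_Y:
x = (SD_X/SD_Y)(y − M_Y) + M_X = (9.3/7.9)(80.8 − 85.8) + 78.8
x = 1.177215 × -5.000 + 78.8 = 72.9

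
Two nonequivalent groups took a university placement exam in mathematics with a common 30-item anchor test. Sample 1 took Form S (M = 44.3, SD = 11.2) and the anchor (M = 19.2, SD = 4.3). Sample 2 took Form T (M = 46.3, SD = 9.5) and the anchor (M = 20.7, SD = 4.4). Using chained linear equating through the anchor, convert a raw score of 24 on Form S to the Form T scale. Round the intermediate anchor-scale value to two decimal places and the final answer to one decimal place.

Form S → anchor (Sample 1): v = (4.3/11.2)(24 − 44.3) + 19.2 = 11.41
anchor → Form T (Sample 2): y = (9.5/4.4)(11.41 − 20.7) + 46.3 = 26.2

26.2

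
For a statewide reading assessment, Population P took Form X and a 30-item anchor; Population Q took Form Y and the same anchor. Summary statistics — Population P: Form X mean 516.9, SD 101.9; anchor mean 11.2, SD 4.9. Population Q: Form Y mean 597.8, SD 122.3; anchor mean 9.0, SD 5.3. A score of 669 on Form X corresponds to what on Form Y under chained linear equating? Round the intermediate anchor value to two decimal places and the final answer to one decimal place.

817.2

Form X → anchor (Population P): v = (4.9/101.9)(669 − 516.9) + 11.2 = 18.51
anchor → Form Y (Population Q): y = (122.3/5.3)(18.51 − 9.0) + 597.8 = 817.2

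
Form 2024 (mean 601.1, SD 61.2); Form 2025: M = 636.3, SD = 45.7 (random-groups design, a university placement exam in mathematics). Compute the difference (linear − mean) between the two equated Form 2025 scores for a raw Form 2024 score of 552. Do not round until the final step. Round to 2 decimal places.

Mean-equated: 552 + (636.3 − 601.1) = 587.20
Linear-equated: (45.7/61.2)(552 − 601.1) + 636.3 = 599.635
Difference = 599.635 − 587.20 = 12.44

12.44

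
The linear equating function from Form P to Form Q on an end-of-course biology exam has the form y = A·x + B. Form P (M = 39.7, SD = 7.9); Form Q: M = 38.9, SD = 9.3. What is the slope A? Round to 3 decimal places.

1.177

A = SD_Y / SD_X = 9.3 / 7.9 = 1.177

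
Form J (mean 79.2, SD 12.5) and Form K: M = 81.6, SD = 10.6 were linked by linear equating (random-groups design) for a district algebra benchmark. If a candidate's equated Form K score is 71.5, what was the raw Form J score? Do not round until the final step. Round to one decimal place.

Invert y = (SD_Y/SD_X)(x − M_X) + M_Y:
x = (SD_X/SD_Y)(y − M_Y) + M_X = (12.5/10.6)(71.5 − 81.6) + 79.2
x = 1.179245 × -10.100 + 79.2 = 67.3

67.3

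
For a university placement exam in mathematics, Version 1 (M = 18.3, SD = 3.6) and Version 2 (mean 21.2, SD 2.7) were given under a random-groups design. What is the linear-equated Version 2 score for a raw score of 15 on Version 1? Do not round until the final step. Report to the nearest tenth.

Linear equating: y = (SD_Y/SD_X)(x − M_X) + M_Y
y = (2.7/3.6)(15 − 18.3) + 21.2
y = 0.750000 × -3.3 + 21.2 = -2.4750 + 21.2 = 18.7

18.7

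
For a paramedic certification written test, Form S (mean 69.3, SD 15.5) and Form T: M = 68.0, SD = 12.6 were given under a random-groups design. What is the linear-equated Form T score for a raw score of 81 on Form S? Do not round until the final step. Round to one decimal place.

Linear equating: y = (SD_Y/SD_X)(x − M_X) + M_Y
y = (12.6/15.5)(81 − 69.3) + 68.0
y = 0.812903 × 11.7 + 68.0 = 9.5110 + 68.0 = 77.5

77.5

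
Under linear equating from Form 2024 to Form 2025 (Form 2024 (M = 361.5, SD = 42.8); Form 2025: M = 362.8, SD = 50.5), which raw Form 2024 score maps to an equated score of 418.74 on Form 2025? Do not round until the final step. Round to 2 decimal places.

408.91

Invert y = (SD_Y/SD_X)(x − M_X) + M_Y:
x = (SD_X/SD_Y)(y − M_Y) + M_X = (42.8/50.5)(418.74 − 362.8) + 361.5
x = 0.847525 × 55.940 + 361.5 = 408.91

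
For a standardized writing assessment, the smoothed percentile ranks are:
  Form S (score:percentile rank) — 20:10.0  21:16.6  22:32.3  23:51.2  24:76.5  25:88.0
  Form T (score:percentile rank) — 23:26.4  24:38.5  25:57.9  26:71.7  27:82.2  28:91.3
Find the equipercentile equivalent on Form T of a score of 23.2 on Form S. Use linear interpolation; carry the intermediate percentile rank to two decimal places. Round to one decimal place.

PR of 23.2 on Form S: 51.2 + (23.2 − 23)/(24 − 23) × (76.5 − 51.2) = 56.26
On Form T, PR 56.26 falls between score 24 (PR 38.5) and 25 (PR 57.9).
Interpolate: 24 + (56.26 − 38.5)/(57.9 − 38.5) × (25 − 24) = 24.9

24.9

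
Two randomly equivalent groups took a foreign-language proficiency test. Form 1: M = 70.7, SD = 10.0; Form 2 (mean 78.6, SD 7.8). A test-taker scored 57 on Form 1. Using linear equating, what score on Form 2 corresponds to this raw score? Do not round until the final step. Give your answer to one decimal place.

Linear equating: y = (SD_Y/SD_X)(x − M_X) + M_Y
y = (7.8/10.0)(57 − 70.7) + 78.6
y = 0.780000 × -13.7 + 78.6 = -10.6860 + 78.6 = 67.9

67.9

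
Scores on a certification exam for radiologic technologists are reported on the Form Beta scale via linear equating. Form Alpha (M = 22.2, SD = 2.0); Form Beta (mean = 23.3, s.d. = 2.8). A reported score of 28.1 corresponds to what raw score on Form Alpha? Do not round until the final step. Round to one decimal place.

Invert y = (SD_Y/SD_X)(x − M_X) + M_Y:
x = (SD_X/SD_Y)(y − M_Y) + M_X = (2.0/2.8)(28.1 − 23.3) + 22.2
x = 0.714286 × 4.800 + 22.2 = 25.6

25.6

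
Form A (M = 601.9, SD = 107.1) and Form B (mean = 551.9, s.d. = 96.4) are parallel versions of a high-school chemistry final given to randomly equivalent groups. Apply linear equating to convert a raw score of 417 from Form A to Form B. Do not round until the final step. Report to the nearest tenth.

Linear equating: y = (SD_Y/SD_X)(x − M_X) + M_Y
y = (96.4/107.1)(417 − 601.9) + 551.9
y = 0.900093 × -184.9 + 551.9 = -166.4273 + 551.9 = 385.5

385.5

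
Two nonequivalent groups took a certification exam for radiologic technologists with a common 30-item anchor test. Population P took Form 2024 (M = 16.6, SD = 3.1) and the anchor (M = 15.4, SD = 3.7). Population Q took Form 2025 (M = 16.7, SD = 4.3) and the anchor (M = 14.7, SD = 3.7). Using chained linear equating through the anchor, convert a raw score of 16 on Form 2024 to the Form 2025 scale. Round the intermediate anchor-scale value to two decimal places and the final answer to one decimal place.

Form 2024 → anchor (Population P): v = (3.7/3.1)(16 − 16.6) + 15.4 = 14.68
anchor → Form 2025 (Population Q): y = (4.3/3.7)(14.68 − 14.7) + 16.7 = 16.7

16.7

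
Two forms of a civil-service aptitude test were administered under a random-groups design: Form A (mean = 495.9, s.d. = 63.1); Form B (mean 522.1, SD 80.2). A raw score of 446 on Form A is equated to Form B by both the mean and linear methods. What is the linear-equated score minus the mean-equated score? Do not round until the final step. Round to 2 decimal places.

-13.52

Mean-equated: 446 + (522.1 − 495.9) = 472.20
Linear-equated: (80.2/63.1)(446 − 495.9) + 522.1 = 458.677
Difference = 458.677 − 472.20 = -13.52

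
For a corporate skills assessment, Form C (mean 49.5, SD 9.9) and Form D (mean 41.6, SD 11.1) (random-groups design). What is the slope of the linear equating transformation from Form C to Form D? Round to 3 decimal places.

1.121

A = SD_Y / SD_X = 11.1 / 9.9 = 1.121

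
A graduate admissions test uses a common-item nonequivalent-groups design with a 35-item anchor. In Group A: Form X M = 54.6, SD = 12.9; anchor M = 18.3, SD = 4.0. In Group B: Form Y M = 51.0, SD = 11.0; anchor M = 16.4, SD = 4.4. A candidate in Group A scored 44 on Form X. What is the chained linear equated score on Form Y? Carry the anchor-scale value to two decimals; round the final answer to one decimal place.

47.5

Form X → anchor (Group A): v = (4.0/12.9)(44 − 54.6) + 18.3 = 15.01
anchor → Form Y (Group B): y = (11.0/4.4)(15.01 − 16.4) + 51.0 = 47.5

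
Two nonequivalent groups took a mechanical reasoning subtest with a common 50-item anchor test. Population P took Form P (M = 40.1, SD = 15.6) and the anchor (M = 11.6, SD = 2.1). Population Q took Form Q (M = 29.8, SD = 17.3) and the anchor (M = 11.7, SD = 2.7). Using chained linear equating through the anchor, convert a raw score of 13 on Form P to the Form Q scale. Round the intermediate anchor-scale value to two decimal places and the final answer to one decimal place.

Form P → anchor (Population P): v = (2.1/15.6)(13 − 40.1) + 11.6 = 7.95
anchor → Form Q (Population Q): y = (17.3/2.7)(7.95 − 11.7) + 29.8 = 5.8

5.8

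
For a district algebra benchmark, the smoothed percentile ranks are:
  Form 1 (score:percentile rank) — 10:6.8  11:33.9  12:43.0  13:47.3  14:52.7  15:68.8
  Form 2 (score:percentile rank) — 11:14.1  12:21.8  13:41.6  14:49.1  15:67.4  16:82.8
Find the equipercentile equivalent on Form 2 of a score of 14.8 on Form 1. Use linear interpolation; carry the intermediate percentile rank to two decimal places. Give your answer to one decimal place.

14.9

PR of 14.8 on Form 1: 52.7 + (14.8 − 14)/(15 − 14) × (68.8 − 52.7) = 65.58
On Form 2, PR 65.58 falls between score 14 (PR 49.1) and 15 (PR 67.4).
Interpolate: 14 + (65.58 − 49.1)/(67.4 − 49.1) × (15 − 14) = 14.9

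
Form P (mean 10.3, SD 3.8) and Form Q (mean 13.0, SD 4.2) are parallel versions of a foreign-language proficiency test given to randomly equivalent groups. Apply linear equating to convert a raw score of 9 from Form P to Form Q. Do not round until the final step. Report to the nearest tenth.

Linear equating: y = (SD_Y/SD_X)(x − M_X) + M_Y
y = (4.2/3.8)(9 − 10.3) + 13.0
y = 1.105263 × -1.3 + 13.0 = -1.4368 + 13.0 = 11.6

11.6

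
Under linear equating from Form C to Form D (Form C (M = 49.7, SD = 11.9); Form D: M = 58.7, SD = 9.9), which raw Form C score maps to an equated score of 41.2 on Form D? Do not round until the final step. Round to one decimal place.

Invert y = (SD_Y/SD_X)(x − M_X) + M_Y:
x = (SD_X/SD_Y)(y − M_Y) + M_X = (11.9/9.9)(41.2 − 58.7) + 49.7
x = 1.202020 × -17.500 + 49.7 = 28.7

28.7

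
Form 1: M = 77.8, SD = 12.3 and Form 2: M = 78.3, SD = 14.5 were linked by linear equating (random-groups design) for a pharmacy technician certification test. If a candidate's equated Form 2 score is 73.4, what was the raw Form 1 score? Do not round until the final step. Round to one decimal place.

Invert y = (SD_Y/SD_X)(x − M_X) + M_Y:
x = (SD_X/SD_Y)(y − M_Y) + M_X = (12.3/14.5)(73.4 − 78.3) + 77.8
x = 0.848276 × -4.900 + 77.8 = 73.6

73.6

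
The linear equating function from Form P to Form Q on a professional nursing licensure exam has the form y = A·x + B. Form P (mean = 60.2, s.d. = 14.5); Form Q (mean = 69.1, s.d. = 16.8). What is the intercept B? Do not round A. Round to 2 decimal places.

-0.65

A = SD_Y / SD_X = 16.8 / 14.5 = 1.158621
B = M_Y − A·M_X = 69.1 − 1.158621 × 60.2 = -0.65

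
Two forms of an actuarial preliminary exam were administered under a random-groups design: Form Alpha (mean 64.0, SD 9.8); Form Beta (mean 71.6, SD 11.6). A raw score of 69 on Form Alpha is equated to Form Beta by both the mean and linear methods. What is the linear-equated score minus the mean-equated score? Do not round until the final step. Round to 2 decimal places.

0.92

Mean-equated: 69 + (71.6 − 64.0) = 76.60
Linear-equated: (11.6/9.8)(69 − 64.0) + 71.6 = 77.518
Difference = 77.518 − 76.60 = 0.92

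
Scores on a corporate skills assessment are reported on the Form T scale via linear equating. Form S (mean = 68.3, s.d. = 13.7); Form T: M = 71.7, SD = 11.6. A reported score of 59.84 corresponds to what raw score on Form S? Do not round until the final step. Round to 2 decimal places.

Invert y = (SD_Y/SD_X)(x − M_X) + M_Y:
x = (SD_X/SD_Y)(y − M_Y) + M_X = (13.7/11.6)(59.84 − 71.7) + 68.3
x = 1.181034 × -11.860 + 68.3 = 54.29

54.29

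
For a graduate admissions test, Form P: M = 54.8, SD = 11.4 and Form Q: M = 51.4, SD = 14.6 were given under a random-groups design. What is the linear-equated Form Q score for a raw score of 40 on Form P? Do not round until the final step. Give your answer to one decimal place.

32.4

Linear equating: y = (SD_Y/SD_X)(x − M_X) + M_Y
y = (14.6/11.4)(40 − 54.8) + 51.4
y = 1.280702 × -14.8 + 51.4 = -18.9544 + 51.4 = 32.4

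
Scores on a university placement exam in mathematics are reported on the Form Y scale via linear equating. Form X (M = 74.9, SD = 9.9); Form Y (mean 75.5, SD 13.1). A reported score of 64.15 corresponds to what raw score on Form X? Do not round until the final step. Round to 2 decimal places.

66.32

Invert y = (SD_Y/SD_X)(x − M_X) + M_Y:
x = (SD_X/SD_Y)(y − M_Y) + M_X = (9.9/13.1)(64.15 − 75.5) + 74.9
x = 0.755725 × -11.350 + 74.9 = 66.32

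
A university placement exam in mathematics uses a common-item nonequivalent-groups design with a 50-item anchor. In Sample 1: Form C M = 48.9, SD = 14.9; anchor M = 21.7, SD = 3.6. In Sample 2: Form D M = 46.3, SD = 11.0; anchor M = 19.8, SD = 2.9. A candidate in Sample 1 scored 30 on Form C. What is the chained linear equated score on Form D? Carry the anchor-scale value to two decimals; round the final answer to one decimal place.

Form C → anchor (Sample 1): v = (3.6/14.9)(30 − 48.9) + 21.7 = 17.13
anchor → Form D (Sample 2): y = (11.0/2.9)(17.13 − 19.8) + 46.3 = 36.2

36.2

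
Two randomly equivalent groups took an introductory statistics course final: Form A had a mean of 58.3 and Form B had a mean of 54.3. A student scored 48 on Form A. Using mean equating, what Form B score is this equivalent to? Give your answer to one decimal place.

44.0

Mean equating: y = x + (M_Y − M_X) = 48 + (54.3 − 58.3) = 44.0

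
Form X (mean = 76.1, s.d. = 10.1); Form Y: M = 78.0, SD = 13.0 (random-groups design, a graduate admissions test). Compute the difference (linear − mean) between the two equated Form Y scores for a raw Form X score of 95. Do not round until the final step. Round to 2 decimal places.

Mean-equated: 95 + (78.0 − 76.1) = 96.90
Linear-equated: (13.0/10.1)(95 − 76.1) + 78.0 = 102.327
Difference = 102.327 − 96.90 = 5.43

5.43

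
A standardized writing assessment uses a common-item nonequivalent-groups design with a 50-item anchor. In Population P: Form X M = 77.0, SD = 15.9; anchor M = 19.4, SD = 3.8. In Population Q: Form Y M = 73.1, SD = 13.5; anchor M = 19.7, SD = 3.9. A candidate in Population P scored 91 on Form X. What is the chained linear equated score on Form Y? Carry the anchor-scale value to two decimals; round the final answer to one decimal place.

83.7

Form X → anchor (Population P): v = (3.8/15.9)(91 − 77.0) + 19.4 = 22.75
anchor → Form Y (Population Q): y = (13.5/3.9)(22.75 − 19.7) + 73.1 = 83.7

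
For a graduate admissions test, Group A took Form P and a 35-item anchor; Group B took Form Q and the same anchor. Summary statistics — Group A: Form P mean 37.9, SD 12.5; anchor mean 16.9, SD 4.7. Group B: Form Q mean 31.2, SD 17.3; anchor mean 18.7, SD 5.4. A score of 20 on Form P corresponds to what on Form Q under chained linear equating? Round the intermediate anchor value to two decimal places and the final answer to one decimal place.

3.9

Form P → anchor (Group A): v = (4.7/12.5)(20 − 37.9) + 16.9 = 10.17
anchor → Form Q (Group B): y = (17.3/5.4)(10.17 − 18.7) + 31.2 = 3.9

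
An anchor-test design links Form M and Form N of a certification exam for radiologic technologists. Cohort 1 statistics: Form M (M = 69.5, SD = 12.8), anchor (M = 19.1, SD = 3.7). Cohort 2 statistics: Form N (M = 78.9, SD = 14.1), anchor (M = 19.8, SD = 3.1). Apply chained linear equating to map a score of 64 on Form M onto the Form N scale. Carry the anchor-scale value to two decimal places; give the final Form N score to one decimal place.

Form M → anchor (Cohort 1): v = (3.7/12.8)(64 − 69.5) + 19.1 = 17.51
anchor → Form N (Cohort 2): y = (14.1/3.1)(17.51 − 19.8) + 78.9 = 68.5

68.5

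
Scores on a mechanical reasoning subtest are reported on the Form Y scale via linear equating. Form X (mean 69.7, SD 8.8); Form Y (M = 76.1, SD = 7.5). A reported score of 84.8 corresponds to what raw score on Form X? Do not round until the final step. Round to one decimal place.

Invert y = (SD_Y/SD_X)(x − M_X) + M_Y:
x = (SD_X/SD_Y)(y − M_Y) + M_X = (8.8/7.5)(84.8 − 76.1) + 69.7
x = 1.173333 × 8.700 + 69.7 = 79.9

79.9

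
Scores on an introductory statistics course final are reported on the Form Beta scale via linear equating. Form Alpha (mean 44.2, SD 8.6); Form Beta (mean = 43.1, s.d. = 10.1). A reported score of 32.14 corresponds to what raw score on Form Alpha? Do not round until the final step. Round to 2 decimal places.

34.87

Invert y = (SD_Y/SD_X)(x − M_X) + M_Y:
x = (SD_X/SD_Y)(y − M_Y) + M_X = (8.6/10.1)(32.14 − 43.1) + 44.2
x = 0.851485 × -10.960 + 44.2 = 34.87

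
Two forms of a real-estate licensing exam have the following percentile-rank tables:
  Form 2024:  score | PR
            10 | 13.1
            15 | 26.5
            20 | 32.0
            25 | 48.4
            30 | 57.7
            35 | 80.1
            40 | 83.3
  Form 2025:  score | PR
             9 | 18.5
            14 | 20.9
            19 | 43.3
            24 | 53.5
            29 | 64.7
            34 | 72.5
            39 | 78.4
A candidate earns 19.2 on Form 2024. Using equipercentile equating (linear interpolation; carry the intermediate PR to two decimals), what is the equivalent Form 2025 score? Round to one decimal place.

PR of 19.2 on Form 2024: 26.5 + (19.2 − 15)/(20 − 15) × (32.0 − 26.5) = 31.12
On Form 2025, PR 31.12 falls between score 14 (PR 20.9) and 19 (PR 43.3).
Interpolate: 14 + (31.12 − 20.9)/(43.3 − 20.9) × (19 − 14) = 16.3

16.3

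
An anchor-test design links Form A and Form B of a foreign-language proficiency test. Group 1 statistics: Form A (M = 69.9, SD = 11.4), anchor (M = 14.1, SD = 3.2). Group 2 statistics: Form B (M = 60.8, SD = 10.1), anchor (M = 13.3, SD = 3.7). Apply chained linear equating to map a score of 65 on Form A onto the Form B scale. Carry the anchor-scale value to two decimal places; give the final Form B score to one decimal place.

Form A → anchor (Group 1): v = (3.2/11.4)(65 − 69.9) + 14.1 = 12.72
anchor → Form B (Group 2): y = (10.1/3.7)(12.72 − 13.3) + 60.8 = 59.2

59.2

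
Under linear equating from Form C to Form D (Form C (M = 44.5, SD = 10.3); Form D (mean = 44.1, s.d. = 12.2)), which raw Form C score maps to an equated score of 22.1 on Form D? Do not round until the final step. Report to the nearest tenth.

Invert y = (SD_Y/SD_X)(x − M_X) + M_Y:
x = (SD_X/SD_Y)(y − M_Y) + M_X = (10.3/12.2)(22.1 − 44.1) + 44.5
x = 0.844262 × -22.000 + 44.5 = 25.9

25.9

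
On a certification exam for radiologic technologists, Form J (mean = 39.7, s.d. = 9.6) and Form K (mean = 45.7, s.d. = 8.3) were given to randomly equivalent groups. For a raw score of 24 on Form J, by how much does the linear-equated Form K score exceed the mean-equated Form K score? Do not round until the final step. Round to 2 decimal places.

Mean-equated: 24 + (45.7 − 39.7) = 30.00
Linear-equated: (8.3/9.6)(24 − 39.7) + 45.7 = 32.126
Difference = 32.126 − 30.00 = 2.13

2.13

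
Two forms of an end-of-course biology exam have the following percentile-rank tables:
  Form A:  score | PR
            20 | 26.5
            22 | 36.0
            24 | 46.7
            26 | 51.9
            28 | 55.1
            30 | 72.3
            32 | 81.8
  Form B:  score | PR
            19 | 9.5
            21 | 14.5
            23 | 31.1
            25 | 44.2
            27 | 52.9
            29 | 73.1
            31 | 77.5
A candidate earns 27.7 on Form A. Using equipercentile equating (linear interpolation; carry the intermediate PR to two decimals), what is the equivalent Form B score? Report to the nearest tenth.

27.2

PR of 27.7 on Form A: 51.9 + (27.7 − 26)/(28 − 26) × (55.1 − 51.9) = 54.62
On Form B, PR 54.62 falls between score 27 (PR 52.9) and 29 (PR 73.1).
Interpolate: 27 + (54.62 − 52.9)/(73.1 − 52.9) × (29 − 27) = 27.2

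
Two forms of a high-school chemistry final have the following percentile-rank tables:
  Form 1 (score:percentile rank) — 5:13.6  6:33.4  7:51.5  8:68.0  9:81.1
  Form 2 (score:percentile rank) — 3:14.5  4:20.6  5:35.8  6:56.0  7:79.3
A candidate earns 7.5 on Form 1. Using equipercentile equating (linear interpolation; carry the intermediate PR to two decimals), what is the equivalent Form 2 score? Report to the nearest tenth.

6.2

PR of 7.5 on Form 1: 51.5 + (7.5 − 7)/(8 − 7) × (68.0 − 51.5) = 59.75
On Form 2, PR 59.75 falls between score 6 (PR 56.0) and 7 (PR 79.3).
Interpolate: 6 + (59.75 − 56.0)/(79.3 − 56.0) × (7 − 6) = 6.2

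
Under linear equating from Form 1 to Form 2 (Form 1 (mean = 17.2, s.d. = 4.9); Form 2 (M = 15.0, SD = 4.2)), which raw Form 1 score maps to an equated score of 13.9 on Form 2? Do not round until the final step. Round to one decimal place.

15.9

Invert y = (SD_Y/SD_X)(x − M_X) + M_Y:
x = (SD_X/SD_Y)(y − M_Y) + M_X = (4.9/4.2)(13.9 − 15.0) + 17.2
x = 1.166667 × -1.100 + 17.2 = 15.9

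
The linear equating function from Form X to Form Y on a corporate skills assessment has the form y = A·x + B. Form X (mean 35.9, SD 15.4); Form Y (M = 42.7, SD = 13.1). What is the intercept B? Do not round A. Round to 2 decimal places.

A = SD_Y / SD_X = 13.1 / 15.4 = 0.850649
B = M_Y − A·M_X = 42.7 − 0.850649 × 35.9 = 12.16

12.16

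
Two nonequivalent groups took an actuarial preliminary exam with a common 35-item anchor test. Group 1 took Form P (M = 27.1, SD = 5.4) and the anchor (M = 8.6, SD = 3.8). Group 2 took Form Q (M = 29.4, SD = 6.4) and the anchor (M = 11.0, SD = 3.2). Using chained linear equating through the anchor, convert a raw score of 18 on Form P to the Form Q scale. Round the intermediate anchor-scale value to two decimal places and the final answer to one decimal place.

Form P → anchor (Group 1): v = (3.8/5.4)(18 − 27.1) + 8.6 = 2.20
anchor → Form Q (Group 2): y = (6.4/3.2)(2.20 − 11.0) + 29.4 = 11.8

11.8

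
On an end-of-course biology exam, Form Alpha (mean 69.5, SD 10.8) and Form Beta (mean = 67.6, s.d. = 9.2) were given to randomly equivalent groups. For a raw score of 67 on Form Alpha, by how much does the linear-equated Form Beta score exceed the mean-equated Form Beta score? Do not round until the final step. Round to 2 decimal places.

Mean-equated: 67 + (67.6 − 69.5) = 65.10
Linear-equated: (9.2/10.8)(67 − 69.5) + 67.6 = 65.470
Difference = 65.470 − 65.10 = 0.37

0.37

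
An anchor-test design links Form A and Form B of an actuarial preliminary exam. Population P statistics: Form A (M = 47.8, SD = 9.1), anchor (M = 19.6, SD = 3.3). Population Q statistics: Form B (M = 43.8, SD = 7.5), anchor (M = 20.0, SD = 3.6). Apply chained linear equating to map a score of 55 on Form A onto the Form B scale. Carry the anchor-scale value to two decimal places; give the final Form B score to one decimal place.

Form A → anchor (Population P): v = (3.3/9.1)(55 − 47.8) + 19.6 = 22.21
anchor → Form B (Population Q): y = (7.5/3.6)(22.21 − 20.0) + 43.8 = 48.4

48.4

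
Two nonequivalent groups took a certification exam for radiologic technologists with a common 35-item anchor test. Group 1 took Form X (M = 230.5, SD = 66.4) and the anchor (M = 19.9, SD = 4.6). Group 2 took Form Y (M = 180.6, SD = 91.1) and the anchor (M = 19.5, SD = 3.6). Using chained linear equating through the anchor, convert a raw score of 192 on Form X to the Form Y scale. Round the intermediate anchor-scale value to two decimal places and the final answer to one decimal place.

123.2

Form X → anchor (Group 1): v = (4.6/66.4)(192 − 230.5) + 19.9 = 17.23
anchor → Form Y (Group 2): y = (91.1/3.6)(17.23 − 19.5) + 180.6 = 123.2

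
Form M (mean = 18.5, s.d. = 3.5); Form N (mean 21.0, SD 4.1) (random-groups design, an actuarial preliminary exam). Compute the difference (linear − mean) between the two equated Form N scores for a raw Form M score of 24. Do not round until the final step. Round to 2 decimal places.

0.94

Mean-equated: 24 + (21.0 − 18.5) = 26.50
Linear-equated: (4.1/3.5)(24 − 18.5) + 21.0 = 27.443
Difference = 27.443 − 26.50 = 0.94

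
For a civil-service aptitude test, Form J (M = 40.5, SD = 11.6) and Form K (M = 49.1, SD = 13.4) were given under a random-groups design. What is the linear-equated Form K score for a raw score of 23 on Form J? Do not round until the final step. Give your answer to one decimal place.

Linear equating: y = (SD_Y/SD_X)(x − M_X) + M_Y
y = (13.4/11.6)(23 − 40.5) + 49.1
y = 1.155172 × -17.5 + 49.1 = -20.2155 + 49.1 = 28.9

28.9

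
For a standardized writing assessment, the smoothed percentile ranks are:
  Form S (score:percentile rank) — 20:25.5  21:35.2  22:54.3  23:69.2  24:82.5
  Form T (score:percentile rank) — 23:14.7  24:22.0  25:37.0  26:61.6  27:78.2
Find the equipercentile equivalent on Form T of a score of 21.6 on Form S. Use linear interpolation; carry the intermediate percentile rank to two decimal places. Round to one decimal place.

25.4

PR of 21.6 on Form S: 35.2 + (21.6 − 21)/(22 − 21) × (54.3 − 35.2) = 46.66
On Form T, PR 46.66 falls between score 25 (PR 37.0) and 26 (PR 61.6).
Interpolate: 25 + (46.66 − 37.0)/(61.6 − 37.0) × (26 − 25) = 25.4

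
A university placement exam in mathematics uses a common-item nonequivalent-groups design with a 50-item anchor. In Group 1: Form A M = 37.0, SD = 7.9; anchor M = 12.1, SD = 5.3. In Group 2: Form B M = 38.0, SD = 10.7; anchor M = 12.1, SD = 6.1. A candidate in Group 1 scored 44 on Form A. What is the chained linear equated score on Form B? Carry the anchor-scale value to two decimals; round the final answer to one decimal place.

Form A → anchor (Group 1): v = (5.3/7.9)(44 − 37.0) + 12.1 = 16.80
anchor → Form B (Group 2): y = (10.7/6.1)(16.80 − 12.1) + 38.0 = 46.2

46.2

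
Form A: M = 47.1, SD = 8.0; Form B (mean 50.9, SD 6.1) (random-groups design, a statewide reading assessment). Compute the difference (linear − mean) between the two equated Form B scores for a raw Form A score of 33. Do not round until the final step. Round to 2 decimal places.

3.35

Mean-equated: 33 + (50.9 − 47.1) = 36.80
Linear-equated: (6.1/8.0)(33 − 47.1) + 50.9 = 40.149
Difference = 40.149 − 36.80 = 3.35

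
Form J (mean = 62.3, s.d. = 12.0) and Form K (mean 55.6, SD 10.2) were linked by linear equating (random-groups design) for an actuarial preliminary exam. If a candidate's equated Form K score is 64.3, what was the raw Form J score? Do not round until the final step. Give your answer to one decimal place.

Invert y = (SD_Y/SD_X)(x − M_X) + M_Y:
x = (SD_X/SD_Y)(y − M_Y) + M_X = (12.0/10.2)(64.3 − 55.6) + 62.3
x = 1.176471 × 8.700 + 62.3 = 72.5

72.5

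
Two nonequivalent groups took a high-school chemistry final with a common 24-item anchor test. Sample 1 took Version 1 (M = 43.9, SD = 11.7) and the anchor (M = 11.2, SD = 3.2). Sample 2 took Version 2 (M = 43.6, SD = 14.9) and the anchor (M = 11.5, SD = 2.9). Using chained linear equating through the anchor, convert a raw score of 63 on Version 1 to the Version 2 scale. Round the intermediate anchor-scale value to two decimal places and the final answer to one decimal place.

68.9

Version 1 → anchor (Sample 1): v = (3.2/11.7)(63 − 43.9) + 11.2 = 16.42
anchor → Version 2 (Sample 2): y = (14.9/2.9)(16.42 − 11.5) + 43.6 = 68.9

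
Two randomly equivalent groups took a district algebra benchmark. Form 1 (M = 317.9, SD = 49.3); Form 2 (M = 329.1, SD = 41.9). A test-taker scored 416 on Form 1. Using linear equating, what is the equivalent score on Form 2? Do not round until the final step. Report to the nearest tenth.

412.5

Linear equating: y = (SD_Y/SD_X)(x − M_X) + M_Y
y = (41.9/49.3)(416 − 317.9) + 329.1
y = 0.849899 × 98.1 + 329.1 = 83.3751 + 329.1 = 412.5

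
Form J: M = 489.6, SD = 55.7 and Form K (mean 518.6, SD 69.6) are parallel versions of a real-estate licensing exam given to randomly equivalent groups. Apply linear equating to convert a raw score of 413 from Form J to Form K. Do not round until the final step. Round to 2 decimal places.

422.88

Linear equating: y = (SD_Y/SD_X)(x − M_X) + M_Y
y = (69.6/55.7)(413 − 489.6) + 518.6
y = 1.249551 × -76.6 + 518.6 = -95.7156 + 518.6 = 422.88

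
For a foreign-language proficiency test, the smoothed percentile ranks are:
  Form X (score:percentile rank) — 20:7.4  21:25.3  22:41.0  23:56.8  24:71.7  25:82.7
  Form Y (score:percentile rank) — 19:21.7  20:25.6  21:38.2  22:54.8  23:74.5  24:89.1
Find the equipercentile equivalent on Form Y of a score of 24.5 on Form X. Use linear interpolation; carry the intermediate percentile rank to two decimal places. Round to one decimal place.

23.2

PR of 24.5 on Form X: 71.7 + (24.5 − 24)/(25 − 24) × (82.7 − 71.7) = 77.20
On Form Y, PR 77.20 falls between score 23 (PR 74.5) and 24 (PR 89.1).
Interpolate: 23 + (77.20 − 74.5)/(89.1 − 74.5) × (24 − 23) = 23.2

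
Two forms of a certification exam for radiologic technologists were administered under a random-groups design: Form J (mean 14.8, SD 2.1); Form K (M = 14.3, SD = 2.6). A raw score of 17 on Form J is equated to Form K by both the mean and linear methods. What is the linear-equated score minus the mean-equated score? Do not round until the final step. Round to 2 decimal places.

0.52

Mean-equated: 17 + (14.3 − 14.8) = 16.50
Linear-equated: (2.6/2.1)(17 − 14.8) + 14.3 = 17.024
Difference = 17.024 − 16.50 = 0.52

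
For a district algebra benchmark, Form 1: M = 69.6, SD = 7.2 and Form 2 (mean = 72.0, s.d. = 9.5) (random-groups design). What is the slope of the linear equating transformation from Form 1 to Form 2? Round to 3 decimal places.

1.319

A = SD_Y / SD_X = 9.5 / 7.2 = 1.319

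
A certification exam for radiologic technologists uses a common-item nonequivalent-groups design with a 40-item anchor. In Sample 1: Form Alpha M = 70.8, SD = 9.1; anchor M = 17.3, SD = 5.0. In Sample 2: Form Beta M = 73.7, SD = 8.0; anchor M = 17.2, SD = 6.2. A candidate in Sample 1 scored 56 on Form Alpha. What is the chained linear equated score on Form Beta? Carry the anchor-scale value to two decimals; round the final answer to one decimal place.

63.3

Form Alpha → anchor (Sample 1): v = (5.0/9.1)(56 − 70.8) + 17.3 = 9.17
anchor → Form Beta (Sample 2): y = (8.0/6.2)(9.17 − 17.2) + 73.7 = 63.3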